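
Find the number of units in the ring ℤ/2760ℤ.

Factor 2760: 2760 = 2**3 · 3 · 5 · 23.
φ(2760) = 2760 · (1 − 1/2) · (1 − 1/3) · (1 − 1/5) · (1 − 1/23)
       = 2760 · 176/690 = 704.

704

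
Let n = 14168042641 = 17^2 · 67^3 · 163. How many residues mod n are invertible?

φ(17^2) = 17^1·(17−1) = 17·16 = 272.
φ(67^3) = 67^3 − 67^2 = 300763 − 4489 = 296274.
φ(163) = 163 − 1 = 162.
Multiply: 272 · 296274 · 162 = 13055017536.

13055017536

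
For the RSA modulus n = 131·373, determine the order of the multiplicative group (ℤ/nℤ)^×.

48360

φ(pq) = (p−1)(q−1) = 130 · 372 = 48360.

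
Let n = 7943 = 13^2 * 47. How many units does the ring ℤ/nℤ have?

7176

φ(13^2) = 13^1·(13−1) = 13·12 = 156.
φ(47) = 47 − 1 = 46.
φ(7943) = 156 × 46 = 7176.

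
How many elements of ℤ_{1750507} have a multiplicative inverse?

First factor: 1750507 = 11^2 · 17 · 23 · 37.
φ(11^2) = 11^1·(11−1) = 11·10 = 110.
φ(17) = 17 − 1 = 16.
φ(23) = 23 − 1 = 22.
φ(37) = 37 − 1 = 36.
Multiply: 110 · 16 · 22 · 36 = 1393920.

1393920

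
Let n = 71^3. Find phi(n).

φ(71^3) = 71^3 − 71^2 = 357911 − 5041 = 352870.

352870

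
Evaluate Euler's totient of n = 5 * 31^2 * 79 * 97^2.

2701969920

φ(5) = 5 − 1 = 4.
φ(31^2) = 31^2 − 31^1 = 961 − 31 = 930.
φ(79) = 79 − 1 = 78.
φ(97^2) = 97^1·(97−1) = 97·96 = 9312.
φ(3571609355) = 4 × 930 × 78 × 9312 = 2701969920.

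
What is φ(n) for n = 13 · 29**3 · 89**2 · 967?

φ(2428532016599) = 2428532016599 · (1 − 1/13) · (1 − 1/29) · (1 − 1/89) · (1 − 1/967)
       = 2428532016599 · 28562688/32445751 = 2137888634112.

2137888634112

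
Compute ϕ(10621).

9072

First factor: 10621 = 13 × 19 × 43.
φ(10621) = 10621 · (1 − 1/13) · (1 − 1/19) · (1 − 1/43)
       = 10621 · 9072/10621 = 9072.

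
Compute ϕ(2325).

1200

Factor 2325: 2325 = 3 × 5^2 × 31.
φ(3) = 3 − 1 = 2.
φ(5^2) = 5^2 − 5^1 = 25 − 5 = 20.
φ(31) = 31 − 1 = 30.
Multiply: 2 · 20 · 30 = 1200.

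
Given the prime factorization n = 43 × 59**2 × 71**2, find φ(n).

φ(754552003) = 754552003 · (1 − 1/43) · (1 − 1/59) · (1 − 1/71)
       = 754552003 · 170520/180127 = 714308280.

714308280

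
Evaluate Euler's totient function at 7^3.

φ(7^3) = 7^2·(7−1) = 49·6 = 294.

294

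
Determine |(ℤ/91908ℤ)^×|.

Factor 91908: 91908 = 2^2 · 3^3 · 23 · 37.
φ(2^2) = 2^2 − 2^1 = 4 − 2 = 2.
φ(3^3) = 3^3 − 3^2 = 27 − 9 = 18.
φ(23) = 23 − 1 = 22.
φ(37) = 37 − 1 = 36.
Since φ is multiplicative, φ(91908) = 2 · 18 · 22 · 36 = 28512.

28512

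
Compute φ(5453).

4320

5453 = 7 · 19 · 41.
φ(5453) = 5453 · (1 − 1/7) · (1 − 1/19) · (1 − 1/41)
       = 5453 · 4320/5453 = 4320.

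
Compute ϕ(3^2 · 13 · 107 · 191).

1450080

φ(3^2) = 3^1·(3−1) = 3·2 = 6.
φ(13) = 13 − 1 = 12.
φ(107) = 107 − 1 = 106.
φ(191) = 191 − 1 = 190.
Since φ is multiplicative, φ(2391129) = 6 · 12 · 106 · 190 = 1450080.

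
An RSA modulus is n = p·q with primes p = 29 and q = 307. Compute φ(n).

φ(n) = (p − 1)(q − 1) = (29−1)(307−1) = 28·306 = 8568.

8568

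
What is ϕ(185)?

144

Factor 185: 185 = 5 * 37.
φ(185) = 185 · (1 − 1/5) · (1 − 1/37)
       = 185 · 144/185 = 144.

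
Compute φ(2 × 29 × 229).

6384

φ(2) = 2 − 1 = 1.
φ(29) = 29 − 1 = 28.
φ(229) = 229 − 1 = 228.
φ(13282) = 1 × 28 × 228 = 6384.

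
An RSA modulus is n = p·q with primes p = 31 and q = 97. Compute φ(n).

φ(31) = 31 − 1 = 30.
φ(97) = 97 − 1 = 96.
Since φ is multiplicative, φ(3007) = 30 · 96 = 2880.

2880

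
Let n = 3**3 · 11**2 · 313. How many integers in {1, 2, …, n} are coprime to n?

617760

φ(3^3) = 3^2·(3−1) = 9·2 = 18.
φ(11^2) = 11^2 − 11^1 = 121 − 11 = 110.
φ(313) = 313 − 1 = 312.
Since φ is multiplicative, φ(1022571) = 18 · 110 · 312 = 617760.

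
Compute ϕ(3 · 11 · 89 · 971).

φ(3) = 3 − 1 = 2.
φ(11) = 11 − 1 = 10.
φ(89) = 89 − 1 = 88.
φ(971) = 971 − 1 = 970.
Multiply: 2 · 10 · 88 · 970 = 1707200.

1707200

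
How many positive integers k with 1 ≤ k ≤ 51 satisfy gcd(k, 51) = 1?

32

51 = 3 * 17.
φ(3) = 3 − 1 = 2.
φ(17) = 17 − 1 = 16.
Multiply: 2 · 16 = 32.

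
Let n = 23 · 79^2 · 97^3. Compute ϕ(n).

122450080896

φ(131007820439) = 131007820439 · (1 − 1/23) · (1 − 1/79) · (1 − 1/97)
       = 131007820439 · 164736/176249 = 122450080896.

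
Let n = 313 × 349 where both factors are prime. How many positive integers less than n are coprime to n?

φ(109237) = 109237 · (1 − 1/313) · (1 − 1/349)
       = 109237 · 108576/109237 = 108576.

108576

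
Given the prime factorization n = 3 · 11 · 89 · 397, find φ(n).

696960

φ(3) = 3 − 1 = 2.
φ(11) = 11 − 1 = 10.
φ(89) = 89 − 1 = 88.
φ(397) = 397 − 1 = 396.
Multiply: 2 · 10 · 88 · 396 = 696960.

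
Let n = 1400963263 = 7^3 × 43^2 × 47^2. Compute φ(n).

1147944168

φ(1400963263) = 1400963263 · (1 − 1/7) · (1 − 1/43) · (1 − 1/47)
       = 1400963263 · 11592/14147 = 1147944168.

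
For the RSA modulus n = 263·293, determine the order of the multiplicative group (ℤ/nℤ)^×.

76504

φ(77059) = 77059 · (1 − 1/263) · (1 − 1/293)
       = 77059 · 76504/77059 = 76504.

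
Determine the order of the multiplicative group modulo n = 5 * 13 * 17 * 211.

φ(233155) = 233155 · (1 − 1/5) · (1 − 1/13) · (1 − 1/17) · (1 − 1/211)
       = 233155 · 161280/233155 = 161280.

161280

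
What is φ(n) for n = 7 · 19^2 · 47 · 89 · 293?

φ(3097139213) = 3097139213 · (1 − 1/7) · (1 − 1/19) · (1 − 1/47) · (1 − 1/89) · (1 − 1/293)
       = 3097139213 · 127657728/163007327 = 2425496832.

2425496832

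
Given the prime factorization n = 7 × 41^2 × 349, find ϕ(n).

φ(7) = 7 − 1 = 6.
φ(41^2) = 41^2 − 41^1 = 1681 − 41 = 1640.
φ(349) = 349 − 1 = 348.
Since φ is multiplicative, φ(4106683) = 6 · 1640 · 348 = 3424320.

3424320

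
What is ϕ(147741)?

87120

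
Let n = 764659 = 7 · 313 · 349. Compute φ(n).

φ(7) = 7 − 1 = 6.
φ(313) = 313 − 1 = 312.
φ(349) = 349 − 1 = 348.
Multiply: 6 · 312 · 348 = 651456.

651456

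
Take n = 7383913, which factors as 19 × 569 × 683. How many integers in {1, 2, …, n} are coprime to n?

φ(19) = 19 − 1 = 18.
φ(569) = 569 − 1 = 568.
φ(683) = 683 − 1 = 682.
Since φ is multiplicative, φ(7383913) = 18 · 568 · 682 = 6972768.

6972768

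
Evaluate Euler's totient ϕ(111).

Prime factorization: 111 = 3 · 37.
φ(3) = 3 − 1 = 2.
φ(37) = 37 − 1 = 36.
φ(111) = 2 × 36 = 72.

72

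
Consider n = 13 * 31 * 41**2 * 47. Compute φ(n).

27158400

φ(31839821) = 31839821 · (1 − 1/13) · (1 − 1/31) · (1 − 1/41) · (1 − 1/47)
       = 31839821 · 662400/776581 = 27158400.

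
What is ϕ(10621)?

First factor: 10621 = 13 · 19 · 43.
φ(10621) = 10621 · (1 − 1/13) · (1 − 1/19) · (1 − 1/43)
       = 10621 · 9072/10621 = 9072.

9072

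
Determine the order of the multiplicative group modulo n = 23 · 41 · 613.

538560

φ(578059) = 578059 · (1 − 1/23) · (1 − 1/41) · (1 − 1/613)
       = 578059 · 538560/578059 = 538560.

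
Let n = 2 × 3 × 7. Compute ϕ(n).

12

φ(42) = 42 · (1 − 1/2) · (1 − 1/3) · (1 − 1/7)
       = 42 · 12/42 = 12.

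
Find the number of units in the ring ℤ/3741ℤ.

3741 = 3 * 29 * 43.
φ(3741) = 3741 · (1 − 1/3) · (1 − 1/29) · (1 − 1/43)
       = 3741 · 2352/3741 = 2352.

2352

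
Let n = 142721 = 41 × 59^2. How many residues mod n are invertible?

φ(41) = 41 − 1 = 40.
φ(59^2) = 59^1·(59−1) = 59·58 = 3422.
Multiply: 40 · 3422 = 136880.

136880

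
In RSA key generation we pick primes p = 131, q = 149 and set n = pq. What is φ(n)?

19240

φ(131) = 131 − 1 = 130.
φ(149) = 149 − 1 = 148.
Multiply: 130 · 148 = 19240.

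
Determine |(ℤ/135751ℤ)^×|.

Factor 135751: 135751 = 7 * 11 * 41 * 43.
φ(135751) = 135751 · (1 − 1/7) · (1 − 1/11) · (1 − 1/41) · (1 − 1/43)
       = 135751 · 100800/135751 = 100800.

100800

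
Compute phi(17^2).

272

φ(17^2) = 17^2 − 17^1 = 289 − 17 = 272.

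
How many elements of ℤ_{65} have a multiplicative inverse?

48

First factor: 65 = 5 × 13.
φ(5) = 5 − 1 = 4.
φ(13) = 13 − 1 = 12.
Since φ is multiplicative, φ(65) = 4 · 12 = 48.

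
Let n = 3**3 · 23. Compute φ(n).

396

φ(621) = 621 · (1 − 1/3) · (1 − 1/23)
       = 621 · 44/69 = 396.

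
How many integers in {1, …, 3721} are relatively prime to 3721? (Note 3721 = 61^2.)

3660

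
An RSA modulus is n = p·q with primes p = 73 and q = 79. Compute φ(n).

5616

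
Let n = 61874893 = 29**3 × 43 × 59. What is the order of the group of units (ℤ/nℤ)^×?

φ(61874893) = 61874893 · (1 − 1/29) · (1 − 1/43) · (1 − 1/59)
       = 61874893 · 68208/73573 = 57362928.

57362928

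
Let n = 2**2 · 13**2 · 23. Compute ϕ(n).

φ(2^2) = 2^2 − 2^1 = 4 − 2 = 2.
φ(13^2) = 13^2 − 13^1 = 169 − 13 = 156.
φ(23) = 23 − 1 = 22.
Since φ is multiplicative, φ(15548) = 2 · 156 · 22 = 6864.

6864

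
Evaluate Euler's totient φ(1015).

672

First factor: 1015 = 5 × 7 × 29.
φ(5) = 5 − 1 = 4.
φ(7) = 7 − 1 = 6.
φ(29) = 29 − 1 = 28.
Since φ is multiplicative, φ(1015) = 4 · 6 · 28 = 672.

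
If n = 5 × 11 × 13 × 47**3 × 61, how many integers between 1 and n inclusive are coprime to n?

2926483200

φ(5) = 5 − 1 = 4.
φ(11) = 11 − 1 = 10.
φ(13) = 13 − 1 = 12.
φ(47^3) = 47^2·(47−1) = 2209·46 = 101614.
φ(61) = 61 − 1 = 60.
Multiply: 4 · 10 · 12 · 101614 · 60 = 2926483200.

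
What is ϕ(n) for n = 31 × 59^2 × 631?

64675800

φ(68091841) = 68091841 · (1 − 1/31) · (1 − 1/59) · (1 − 1/631)
       = 68091841 · 1096200/1154099 = 64675800.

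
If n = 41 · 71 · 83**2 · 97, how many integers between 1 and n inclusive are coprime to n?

φ(1945226263) = 1945226263 · (1 − 1/41) · (1 − 1/71) · (1 − 1/83) · (1 − 1/97)
       = 1945226263 · 22041600/23436461 = 1829452800.

1829452800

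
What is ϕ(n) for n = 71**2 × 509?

2524760

φ(2565869) = 2565869 · (1 − 1/71) · (1 − 1/509)
       = 2565869 · 35560/36139 = 2524760.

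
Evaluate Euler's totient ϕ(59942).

Factor 59942: 59942 = 2 × 17 × 41 × 43.
φ(2) = 2 − 1 = 1.
φ(17) = 17 − 1 = 16.
φ(41) = 41 − 1 = 40.
φ(43) = 43 − 1 = 42.
Multiply: 1 · 16 · 40 · 42 = 26880.

26880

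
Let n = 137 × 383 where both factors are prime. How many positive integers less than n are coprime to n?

51952

φ(pq) = (p−1)(q−1) = 136 · 382 = 51952.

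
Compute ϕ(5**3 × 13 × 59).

φ(95875) = 95875 · (1 − 1/5) · (1 − 1/13) · (1 − 1/59)
       = 95875 · 2784/3835 = 69600.

69600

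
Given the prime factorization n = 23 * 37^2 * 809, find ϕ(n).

φ(23) = 23 − 1 = 22.
φ(37^2) = 37^1·(37−1) = 37·36 = 1332.
φ(809) = 809 − 1 = 808.
Since φ is multiplicative, φ(25472983) = 22 · 1332 · 808 = 23677632.

23677632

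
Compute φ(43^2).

1806

φ(43^2) = 43^1·(43−1) = 43·42 = 1806.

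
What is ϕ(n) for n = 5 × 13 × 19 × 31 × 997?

25816320

φ(38170145) = 38170145 · (1 − 1/5) · (1 − 1/13) · (1 − 1/19) · (1 − 1/31) · (1 − 1/997)
       = 38170145 · 25816320/38170145 = 25816320.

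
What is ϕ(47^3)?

φ(103823) = 103823 · (1 − 1/47)
       = 103823 · 46/47 = 101614.

101614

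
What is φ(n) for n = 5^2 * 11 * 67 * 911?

12012000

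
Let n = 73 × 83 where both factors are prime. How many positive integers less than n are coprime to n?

φ(pq) = (p−1)(q−1) = 72 · 82 = 5904.

5904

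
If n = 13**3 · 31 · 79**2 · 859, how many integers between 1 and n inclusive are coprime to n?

321660836640

φ(13^3) = 13^2·(13−1) = 169·12 = 2028.
φ(31) = 31 − 1 = 30.
φ(79^2) = 79^1·(79−1) = 79·78 = 6162.
φ(859) = 859 − 1 = 858.
Since φ is multiplicative, φ(365122921033) = 2028 · 30 · 6162 · 858 = 321660836640.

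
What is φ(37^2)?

φ(37^2) = 37^1·(37−1) = 37·36 = 1332.

1332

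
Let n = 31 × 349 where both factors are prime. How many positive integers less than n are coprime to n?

For distinct primes, φ(pq) = (p−1)(q−1) = 30 × 348 = 10440.

10440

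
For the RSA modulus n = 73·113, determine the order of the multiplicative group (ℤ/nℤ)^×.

φ(pq) = (p−1)(q−1) = 72 · 112 = 8064.

8064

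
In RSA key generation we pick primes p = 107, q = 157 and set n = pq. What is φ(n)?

φ(16799) = 16799 · (1 − 1/107) · (1 − 1/157)
       = 16799 · 16536/16799 = 16536.

16536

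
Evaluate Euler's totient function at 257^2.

φ(257^2) = 257^2 − 257^1 = 66049 − 257 = 65792.

65792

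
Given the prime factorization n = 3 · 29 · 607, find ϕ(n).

33936

φ(52809) = 52809 · (1 − 1/3) · (1 − 1/29) · (1 − 1/607)
       = 52809 · 33936/52809 = 33936.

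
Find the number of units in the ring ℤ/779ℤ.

720

Factor 779: 779 = 19 × 41.
φ(779) = 779 · (1 − 1/19) · (1 − 1/41)
       = 779 · 720/779 = 720.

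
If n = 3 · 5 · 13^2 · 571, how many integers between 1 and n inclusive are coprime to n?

711360

φ(1447485) = 1447485 · (1 − 1/3) · (1 − 1/5) · (1 − 1/13) · (1 − 1/571)
       = 1447485 · 54720/111345 = 711360.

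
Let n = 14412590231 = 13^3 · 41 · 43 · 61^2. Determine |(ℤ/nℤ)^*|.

12469766400

φ(13^3) = 13^3 − 13^2 = 2197 − 169 = 2028.
φ(41) = 41 − 1 = 40.
φ(43) = 43 − 1 = 42.
φ(61^2) = 61^1·(61−1) = 61·60 = 3660.
Since φ is multiplicative, φ(14412590231) = 2028 · 40 · 42 · 3660 = 12469766400.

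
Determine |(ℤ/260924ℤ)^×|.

120960

First factor: 260924 = 2^2 · 37 · 41 · 43.
φ(2^2) = 2^2 − 2^1 = 4 − 2 = 2.
φ(37) = 37 − 1 = 36.
φ(41) = 41 − 1 = 40.
φ(43) = 43 − 1 = 42.
Multiply: 2 · 36 · 40 · 42 = 120960.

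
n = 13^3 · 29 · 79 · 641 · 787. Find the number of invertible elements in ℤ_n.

2228040622080

φ(13^3) = 13^3 − 13^2 = 2197 − 169 = 2028.
φ(29) = 29 − 1 = 28.
φ(79) = 79 − 1 = 78.
φ(641) = 641 − 1 = 640.
φ(787) = 787 − 1 = 786.
φ(2539147371709) = 2028 × 28 × 78 × 640 × 786 = 2228040622080.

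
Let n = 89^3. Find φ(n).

697048

φ(89^3) = 89^3 − 89^2 = 704969 − 7921 = 697048.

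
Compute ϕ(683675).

Factor 683675: 683675 = 5^2 · 23 · 29 · 41.
φ(683675) = 683675 · (1 − 1/5) · (1 − 1/23) · (1 − 1/29) · (1 − 1/41)
       = 683675 · 98560/136735 = 492800.

492800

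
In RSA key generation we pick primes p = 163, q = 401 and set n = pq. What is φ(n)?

64800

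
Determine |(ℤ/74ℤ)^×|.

36

74 = 2 · 37.
φ(2) = 2 − 1 = 1.
φ(37) = 37 − 1 = 36.
Since φ is multiplicative, φ(74) = 1 · 36 = 36.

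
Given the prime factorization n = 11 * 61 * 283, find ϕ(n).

169200

φ(11) = 11 − 1 = 10.
φ(61) = 61 − 1 = 60.
φ(283) = 283 − 1 = 282.
Since φ is multiplicative, φ(189893) = 10 · 60 · 282 = 169200.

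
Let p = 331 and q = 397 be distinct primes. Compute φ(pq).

130680

For distinct primes, φ(pq) = (p−1)(q−1) = 330 × 396 = 130680.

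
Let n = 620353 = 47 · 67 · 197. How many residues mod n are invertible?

595056

φ(620353) = 620353 · (1 − 1/47) · (1 − 1/67) · (1 − 1/197)
       = 620353 · 595056/620353 = 595056.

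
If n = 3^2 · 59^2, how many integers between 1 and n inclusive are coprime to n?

20532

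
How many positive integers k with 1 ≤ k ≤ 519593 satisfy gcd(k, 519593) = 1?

Prime factorization: 519593 = 19 · 23 · 29 · 41.
φ(19) = 19 − 1 = 18.
φ(23) = 23 − 1 = 22.
φ(29) = 29 − 1 = 28.
φ(41) = 41 − 1 = 40.
φ(519593) = 18 × 22 × 28 × 40 = 443520.

443520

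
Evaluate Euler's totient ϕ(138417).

84672

Factor 138417: 138417 = 3 * 29 * 37 * 43.
φ(138417) = 138417 · (1 − 1/3) · (1 − 1/29) · (1 − 1/37) · (1 − 1/43)
       = 138417 · 84672/138417 = 84672.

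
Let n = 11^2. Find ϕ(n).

110

φ(11^2) = 11^2 − 11^1 = 121 − 11 = 110.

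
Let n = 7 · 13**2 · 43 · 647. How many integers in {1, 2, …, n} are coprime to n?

25395552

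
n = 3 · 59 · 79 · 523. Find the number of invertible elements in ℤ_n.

φ(7313109) = 7313109 · (1 − 1/3) · (1 − 1/59) · (1 − 1/79) · (1 − 1/523)
       = 7313109 · 4723056/7313109 = 4723056.

4723056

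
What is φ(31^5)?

27705630

φ(31^5) = 31^5 − 31^4 = 28629151 − 923521 = 27705630.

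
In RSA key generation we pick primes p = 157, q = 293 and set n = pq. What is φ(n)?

45552

φ(pq) = (p−1)(q−1) = 156 · 292 = 45552.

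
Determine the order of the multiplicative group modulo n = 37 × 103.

φ(3811) = 3811 · (1 − 1/37) · (1 − 1/103)
       = 3811 · 3672/3811 = 3672.

3672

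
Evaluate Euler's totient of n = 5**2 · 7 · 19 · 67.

142560

φ(5^2) = 5^2 − 5^1 = 25 − 5 = 20.
φ(7) = 7 − 1 = 6.
φ(19) = 19 − 1 = 18.
φ(67) = 67 − 1 = 66.
φ(222775) = 20 × 6 × 18 × 66 = 142560.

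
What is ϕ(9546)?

3024

Prime factorization: 9546 = 2 * 3 * 37 * 43.
φ(2) = 2 − 1 = 1.
φ(3) = 3 − 1 = 2.
φ(37) = 37 − 1 = 36.
φ(43) = 43 − 1 = 42.
Since φ is multiplicative, φ(9546) = 1 · 2 · 36 · 42 = 3024.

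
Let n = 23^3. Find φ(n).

φ(23^3) = 23^3 − 23^2 = 12167 − 529 = 11638.

11638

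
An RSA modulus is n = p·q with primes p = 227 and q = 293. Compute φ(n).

φ(n) = (p − 1)(q − 1) = (227−1)(293−1) = 226·292 = 65992.

65992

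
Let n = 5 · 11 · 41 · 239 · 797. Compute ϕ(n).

303116800

φ(5) = 5 − 1 = 4.
φ(11) = 11 − 1 = 10.
φ(41) = 41 − 1 = 40.
φ(239) = 239 − 1 = 238.
φ(797) = 797 − 1 = 796.
φ(429539165) = 4 × 10 × 40 × 238 × 796 = 303116800.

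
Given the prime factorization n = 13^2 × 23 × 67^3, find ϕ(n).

1016812368

φ(1169065781) = 1169065781 · (1 − 1/13) · (1 − 1/23) · (1 − 1/67)
       = 1169065781 · 17424/20033 = 1016812368.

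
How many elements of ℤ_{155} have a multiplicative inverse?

Factor 155: 155 = 5 × 31.
φ(5) = 5 − 1 = 4.
φ(31) = 31 − 1 = 30.
Multiply: 4 · 30 = 120.

120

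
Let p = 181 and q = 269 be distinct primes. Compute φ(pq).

48240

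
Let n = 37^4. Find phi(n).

1823508

φ(37^4) = 37^3·(37−1) = 50653·36 = 1823508.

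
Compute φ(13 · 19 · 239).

φ(59033) = 59033 · (1 − 1/13) · (1 − 1/19) · (1 − 1/239)
       = 59033 · 51408/59033 = 51408.

51408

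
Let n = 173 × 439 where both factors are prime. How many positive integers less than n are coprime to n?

φ(pq) = (p−1)(q−1) = 172 · 438 = 75336.

75336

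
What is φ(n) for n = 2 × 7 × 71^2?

φ(2) = 2 − 1 = 1.
φ(7) = 7 − 1 = 6.
φ(71^2) = 71^1·(71−1) = 71·70 = 4970.
Multiply: 1 · 6 · 4970 = 29820.

29820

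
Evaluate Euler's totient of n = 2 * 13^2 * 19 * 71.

φ(2) = 2 − 1 = 1.
φ(13^2) = 13^1·(13−1) = 13·12 = 156.
φ(19) = 19 − 1 = 18.
φ(71) = 71 − 1 = 70.
Multiply: 1 · 156 · 18 · 70 = 196560.

196560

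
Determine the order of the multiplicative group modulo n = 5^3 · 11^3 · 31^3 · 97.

334889280000

φ(5^3) = 5^2·(5−1) = 25·4 = 100.
φ(11^3) = 11^3 − 11^2 = 1331 − 121 = 1210.
φ(31^3) = 31^2·(31−1) = 961·30 = 28830.
φ(97) = 97 − 1 = 96.
Multiply: 100 · 1210 · 28830 · 96 = 334889280000.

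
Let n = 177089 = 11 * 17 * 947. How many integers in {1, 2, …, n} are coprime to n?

φ(177089) = 177089 · (1 − 1/11) · (1 − 1/17) · (1 − 1/947)
       = 177089 · 151360/177089 = 151360.

151360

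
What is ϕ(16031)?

Prime factorization: 16031 = 17 · 23 · 41.
φ(16031) = 16031 · (1 − 1/17) · (1 − 1/23) · (1 − 1/41)
       = 16031 · 14080/16031 = 14080.

14080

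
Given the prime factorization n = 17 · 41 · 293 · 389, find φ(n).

φ(79441969) = 79441969 · (1 − 1/17) · (1 − 1/41) · (1 − 1/293) · (1 − 1/389)
       = 79441969 · 72509440/79441969 = 72509440.

72509440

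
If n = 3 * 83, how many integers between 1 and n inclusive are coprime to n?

φ(249) = 249 · (1 − 1/3) · (1 − 1/83)
       = 249 · 164/249 = 164.

164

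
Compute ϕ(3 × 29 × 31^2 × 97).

φ(8109879) = 8109879 · (1 − 1/3) · (1 − 1/29) · (1 − 1/31) · (1 − 1/97)
       = 8109879 · 161280/261609 = 4999680.

4999680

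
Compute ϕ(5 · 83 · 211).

68880

φ(87565) = 87565 · (1 − 1/5) · (1 − 1/83) · (1 − 1/211)
       = 87565 · 68880/87565 = 68880.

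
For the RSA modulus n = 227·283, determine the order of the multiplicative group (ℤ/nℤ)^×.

φ(227) = 227 − 1 = 226.
φ(283) = 283 − 1 = 282.
Since φ is multiplicative, φ(64241) = 226 · 282 = 63732.

63732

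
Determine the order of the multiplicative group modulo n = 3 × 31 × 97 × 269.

1543680

φ(2426649) = 2426649 · (1 − 1/3) · (1 − 1/31) · (1 − 1/97) · (1 − 1/269)
       = 2426649 · 1543680/2426649 = 1543680.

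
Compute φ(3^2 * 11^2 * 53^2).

1818960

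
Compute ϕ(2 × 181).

180

φ(362) = 362 · (1 − 1/2) · (1 − 1/181)
       = 362 · 180/362 = 180.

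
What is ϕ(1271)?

1200

Prime factorization: 1271 = 31 · 41.
φ(1271) = 1271 · (1 − 1/31) · (1 − 1/41)
       = 1271 · 1200/1271 = 1200.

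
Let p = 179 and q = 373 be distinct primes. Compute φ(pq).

φ(n) = (p − 1)(q − 1) = (179−1)(373−1) = 178·372 = 66216.

66216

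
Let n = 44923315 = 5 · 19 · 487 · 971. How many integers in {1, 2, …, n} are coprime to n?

φ(5) = 5 − 1 = 4.
φ(19) = 19 − 1 = 18.
φ(487) = 487 − 1 = 486.
φ(971) = 971 − 1 = 970.
φ(44923315) = 4 × 18 × 486 × 970 = 33942240.

33942240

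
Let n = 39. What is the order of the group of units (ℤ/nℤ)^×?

Prime factorization: 39 = 3 · 13.
φ(39) = 39 · (1 − 1/3) · (1 − 1/13)
       = 39 · 24/39 = 24.

24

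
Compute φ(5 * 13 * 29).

1344

φ(1885) = 1885 · (1 − 1/5) · (1 − 1/13) · (1 − 1/29)
       = 1885 · 1344/1885 = 1344.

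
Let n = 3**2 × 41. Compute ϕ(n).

240

φ(369) = 369 · (1 − 1/3) · (1 − 1/41)
       = 369 · 80/123 = 240.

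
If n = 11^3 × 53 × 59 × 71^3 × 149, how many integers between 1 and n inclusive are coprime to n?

φ(221956184881343) = 221956184881343 · (1 − 1/11) · (1 − 1/53) · (1 − 1/59) · (1 − 1/71) · (1 − 1/149)
       = 221956184881343 · 312457600/363885863 = 190586950153600.

190586950153600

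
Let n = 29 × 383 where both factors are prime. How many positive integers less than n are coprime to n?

φ(29) = 29 − 1 = 28.
φ(383) = 383 − 1 = 382.
φ(11107) = 28 × 382 = 10696.

10696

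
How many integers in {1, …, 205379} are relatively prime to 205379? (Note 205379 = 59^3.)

201898

φ(59^3) = 59^2·(59−1) = 3481·58 = 201898.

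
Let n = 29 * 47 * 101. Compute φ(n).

128800

φ(137663) = 137663 · (1 − 1/29) · (1 − 1/47) · (1 − 1/101)
       = 137663 · 128800/137663 = 128800.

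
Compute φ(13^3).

φ(2197) = 2197 · (1 − 1/13)
       = 2197 · 12/13 = 2028.

2028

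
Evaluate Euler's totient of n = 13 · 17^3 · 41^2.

91000320

φ(107363789) = 107363789 · (1 − 1/13) · (1 − 1/17) · (1 − 1/41)
       = 107363789 · 7680/9061 = 91000320.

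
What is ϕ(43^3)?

77658

φ(79507) = 79507 · (1 − 1/43)
       = 79507 · 42/43 = 77658.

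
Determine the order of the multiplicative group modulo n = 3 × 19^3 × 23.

φ(473271) = 473271 · (1 − 1/3) · (1 − 1/19) · (1 − 1/23)
       = 473271 · 792/1311 = 285912.

285912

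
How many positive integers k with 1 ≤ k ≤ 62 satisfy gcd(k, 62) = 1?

30

62 = 2 · 31.
φ(2) = 2 − 1 = 1.
φ(31) = 31 − 1 = 30.
φ(62) = 1 × 30 = 30.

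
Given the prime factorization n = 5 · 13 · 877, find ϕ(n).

42048

φ(5) = 5 − 1 = 4.
φ(13) = 13 − 1 = 12.
φ(877) = 877 − 1 = 876.
Since φ is multiplicative, φ(57005) = 4 · 12 · 876 = 42048.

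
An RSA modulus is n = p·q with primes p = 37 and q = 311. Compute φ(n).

φ(37) = 37 − 1 = 36.
φ(311) = 311 − 1 = 310.
φ(11507) = 36 × 310 = 11160.

11160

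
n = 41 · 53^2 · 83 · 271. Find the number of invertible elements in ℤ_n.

φ(2590496317) = 2590496317 · (1 − 1/41) · (1 − 1/53) · (1 − 1/83) · (1 − 1/271)
       = 2590496317 · 46051200/48877289 = 2440713600.

2440713600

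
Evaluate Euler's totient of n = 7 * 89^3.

φ(7) = 7 − 1 = 6.
φ(89^3) = 89^2·(89−1) = 7921·88 = 697048.
φ(4934783) = 6 × 697048 = 4182288.

4182288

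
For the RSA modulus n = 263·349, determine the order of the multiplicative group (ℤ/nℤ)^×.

91176

φ(n) = (p − 1)(q − 1) = (263−1)(349−1) = 262·348 = 91176.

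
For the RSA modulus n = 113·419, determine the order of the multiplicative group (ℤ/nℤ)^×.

46816

φ(113) = 113 − 1 = 112.
φ(419) = 419 − 1 = 418.
Multiply: 112 · 418 = 46816.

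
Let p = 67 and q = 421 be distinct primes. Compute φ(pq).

27720

φ(67) = 67 − 1 = 66.
φ(421) = 421 − 1 = 420.
Since φ is multiplicative, φ(28207) = 66 · 420 = 27720.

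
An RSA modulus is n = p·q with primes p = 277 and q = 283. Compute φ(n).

For distinct primes, φ(pq) = (p−1)(q−1) = 276 × 282 = 77832.

77832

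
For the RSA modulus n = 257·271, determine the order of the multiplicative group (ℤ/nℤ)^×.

69120

φ(257) = 257 − 1 = 256.
φ(271) = 271 − 1 = 270.
φ(69647) = 256 × 270 = 69120.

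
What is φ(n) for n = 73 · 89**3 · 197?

9836741376

φ(10138159189) = 10138159189 · (1 − 1/73) · (1 − 1/89) · (1 − 1/197)
       = 10138159189 · 1241856/1279909 = 9836741376.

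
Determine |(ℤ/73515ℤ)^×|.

First factor: 73515 = 3 * 5 * 13**2 * 29.
φ(3) = 3 − 1 = 2.
φ(5) = 5 − 1 = 4.
φ(13^2) = 13^1·(13−1) = 13·12 = 156.
φ(29) = 29 − 1 = 28.
Multiply: 2 · 4 · 156 · 28 = 34944.

34944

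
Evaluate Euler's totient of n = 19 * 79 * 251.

351000

φ(19) = 19 − 1 = 18.
φ(79) = 79 − 1 = 78.
φ(251) = 251 − 1 = 250.
φ(376751) = 18 × 78 × 250 = 351000.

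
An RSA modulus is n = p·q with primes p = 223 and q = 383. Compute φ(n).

84804

φ(223) = 223 − 1 = 222.
φ(383) = 383 − 1 = 382.
φ(85409) = 222 × 382 = 84804.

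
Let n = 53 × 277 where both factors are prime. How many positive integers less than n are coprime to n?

φ(pq) = (p−1)(q−1) = 52 · 276 = 14352.

14352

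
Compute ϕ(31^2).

φ(31^2) = 31^2 − 31^1 = 961 − 31 = 930.

930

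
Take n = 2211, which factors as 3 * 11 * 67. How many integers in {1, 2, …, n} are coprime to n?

φ(3) = 3 − 1 = 2.
φ(11) = 11 − 1 = 10.
φ(67) = 67 − 1 = 66.
Since φ is multiplicative, φ(2211) = 2 · 10 · 66 = 1320.

1320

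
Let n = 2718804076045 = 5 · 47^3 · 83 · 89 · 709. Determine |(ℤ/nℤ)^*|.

φ(2718804076045) = 2718804076045 · (1 − 1/5) · (1 − 1/47) · (1 − 1/83) · (1 − 1/89) · (1 − 1/709)
       = 2718804076045 · 940042752/1230785005 = 2076554439168.

2076554439168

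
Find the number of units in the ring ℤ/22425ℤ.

10560

Factor 22425: 22425 = 3 · 5^2 · 13 · 23.
φ(22425) = 22425 · (1 − 1/3) · (1 − 1/5) · (1 − 1/13) · (1 − 1/23)
       = 22425 · 2112/4485 = 10560.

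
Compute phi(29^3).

φ(29^3) = 29^3 − 29^2 = 24389 − 841 = 23548.

23548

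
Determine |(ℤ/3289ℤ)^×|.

2640

Prime factorization: 3289 = 11 * 13 * 23.
φ(11) = 11 − 1 = 10.
φ(13) = 13 − 1 = 12.
φ(23) = 23 − 1 = 22.
Multiply: 10 · 12 · 22 = 2640.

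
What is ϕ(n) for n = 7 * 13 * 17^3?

332928

φ(7) = 7 − 1 = 6.
φ(13) = 13 − 1 = 12.
φ(17^3) = 17^3 − 17^2 = 4913 − 289 = 4624.
Multiply: 6 · 12 · 4624 = 332928.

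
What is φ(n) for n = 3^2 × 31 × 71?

12600

φ(3^2) = 3^2 − 3^1 = 9 − 3 = 6.
φ(31) = 31 − 1 = 30.
φ(71) = 71 − 1 = 70.
Since φ is multiplicative, φ(19809) = 6 · 30 · 70 = 12600.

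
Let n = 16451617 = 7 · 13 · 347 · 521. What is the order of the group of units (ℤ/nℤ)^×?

φ(16451617) = 16451617 · (1 − 1/7) · (1 − 1/13) · (1 − 1/347) · (1 − 1/521)
       = 16451617 · 12954240/16451617 = 12954240.

12954240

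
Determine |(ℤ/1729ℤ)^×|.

1296

1729 = 7 · 13 · 19.
φ(1729) = 1729 · (1 − 1/7) · (1 − 1/13) · (1 − 1/19)
       = 1729 · 1296/1729 = 1296.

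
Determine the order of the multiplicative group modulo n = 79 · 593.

46176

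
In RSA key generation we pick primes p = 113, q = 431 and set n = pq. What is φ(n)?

48160

φ(113) = 113 − 1 = 112.
φ(431) = 431 − 1 = 430.
Since φ is multiplicative, φ(48703) = 112 · 430 = 48160.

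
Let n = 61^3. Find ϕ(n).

φ(226981) = 226981 · (1 − 1/61)
       = 226981 · 60/61 = 223260.

223260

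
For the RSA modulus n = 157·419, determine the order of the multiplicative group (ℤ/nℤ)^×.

φ(157) = 157 − 1 = 156.
φ(419) = 419 − 1 = 418.
Since φ is multiplicative, φ(65783) = 156 · 418 = 65208.

65208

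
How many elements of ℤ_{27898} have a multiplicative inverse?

12096

27898 = 2 × 13 × 29 × 37.
φ(2) = 2 − 1 = 1.
φ(13) = 13 − 1 = 12.
φ(29) = 29 − 1 = 28.
φ(37) = 37 − 1 = 36.
Multiply: 1 · 12 · 28 · 36 = 12096.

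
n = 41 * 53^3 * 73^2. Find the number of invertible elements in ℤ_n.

30709336320

φ(32527986853) = 32527986853 · (1 − 1/41) · (1 − 1/53) · (1 − 1/73)
       = 32527986853 · 149760/158629 = 30709336320.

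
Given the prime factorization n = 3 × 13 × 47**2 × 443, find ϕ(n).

22934496

φ(3) = 3 − 1 = 2.
φ(13) = 13 − 1 = 12.
φ(47^2) = 47^1·(47−1) = 47·46 = 2162.
φ(443) = 443 − 1 = 442.
Multiply: 2 · 12 · 2162 · 442 = 22934496.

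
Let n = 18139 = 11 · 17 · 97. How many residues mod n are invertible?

φ(18139) = 18139 · (1 − 1/11) · (1 − 1/17) · (1 − 1/97)
       = 18139 · 15360/18139 = 15360.

15360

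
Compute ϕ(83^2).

6806

φ(6889) = 6889 · (1 − 1/83)
       = 6889 · 82/83 = 6806.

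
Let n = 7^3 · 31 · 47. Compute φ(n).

405720

φ(7^3) = 7^2·(7−1) = 49·6 = 294.
φ(31) = 31 − 1 = 30.
φ(47) = 47 − 1 = 46.
φ(499751) = 294 × 30 × 46 = 405720.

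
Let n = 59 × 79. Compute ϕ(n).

4524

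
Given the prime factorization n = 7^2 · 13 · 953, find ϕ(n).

479808

φ(7^2) = 7^1·(7−1) = 7·6 = 42.
φ(13) = 13 − 1 = 12.
φ(953) = 953 − 1 = 952.
Since φ is multiplicative, φ(607061) = 42 · 12 · 952 = 479808.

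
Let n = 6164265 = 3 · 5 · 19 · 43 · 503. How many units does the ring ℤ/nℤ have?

3036096

φ(6164265) = 6164265 · (1 − 1/3) · (1 − 1/5) · (1 − 1/19) · (1 − 1/43) · (1 − 1/503)
       = 6164265 · 3036096/6164265 = 3036096.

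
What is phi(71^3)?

352870

φ(71^3) = 71^2·(71−1) = 5041·70 = 352870.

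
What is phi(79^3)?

486798

φ(493039) = 493039 · (1 − 1/79)
       = 493039 · 78/79 = 486798.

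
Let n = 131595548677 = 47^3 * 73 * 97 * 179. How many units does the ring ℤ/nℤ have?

125019362304

φ(47^3) = 47^3 − 47^2 = 103823 − 2209 = 101614.
φ(73) = 73 − 1 = 72.
φ(97) = 97 − 1 = 96.
φ(179) = 179 − 1 = 178.
Multiply: 101614 · 72 · 96 · 178 = 125019362304.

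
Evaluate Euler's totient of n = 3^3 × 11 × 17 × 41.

φ(207009) = 207009 · (1 − 1/3) · (1 − 1/11) · (1 − 1/17) · (1 − 1/41)
       = 207009 · 12800/23001 = 115200.

115200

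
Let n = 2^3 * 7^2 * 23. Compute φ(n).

φ(2^3) = 2^2·(2−1) = 4·1 = 4.
φ(7^2) = 7^2 − 7^1 = 49 − 7 = 42.
φ(23) = 23 − 1 = 22.
φ(9016) = 4 × 42 × 22 = 3696.

3696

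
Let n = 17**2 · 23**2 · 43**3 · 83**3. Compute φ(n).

6037757409602688

φ(17^2) = 17^2 − 17^1 = 289 − 17 = 272.
φ(23^2) = 23^1·(23−1) = 23·22 = 506.
φ(43^3) = 43^3 − 43^2 = 79507 − 1849 = 77658.
φ(83^3) = 83^2·(83−1) = 6889·82 = 564898.
φ(6950133691164929) = 272 × 506 × 77658 × 564898 = 6037757409602688.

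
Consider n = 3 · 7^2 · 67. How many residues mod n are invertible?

5544

φ(3) = 3 − 1 = 2.
φ(7^2) = 7^1·(7−1) = 7·6 = 42.
φ(67) = 67 − 1 = 66.
Since φ is multiplicative, φ(9849) = 2 · 42 · 66 = 5544.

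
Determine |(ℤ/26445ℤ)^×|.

13440

First factor: 26445 = 3 · 5 · 41 · 43.
φ(3) = 3 − 1 = 2.
φ(5) = 5 − 1 = 4.
φ(41) = 41 − 1 = 40.
φ(43) = 43 − 1 = 42.
Since φ is multiplicative, φ(26445) = 2 · 4 · 40 · 42 = 13440.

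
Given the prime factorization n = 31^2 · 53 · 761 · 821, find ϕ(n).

30137952000

φ(31^2) = 31^2 − 31^1 = 961 − 31 = 930.
φ(53) = 53 − 1 = 52.
φ(761) = 761 − 1 = 760.
φ(821) = 821 − 1 = 820.
Since φ is multiplicative, φ(31821970673) = 930 · 52 · 760 · 820 = 30137952000.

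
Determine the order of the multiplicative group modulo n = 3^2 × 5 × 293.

7008

φ(13185) = 13185 · (1 − 1/3) · (1 − 1/5) · (1 − 1/293)
       = 13185 · 2336/4395 = 7008.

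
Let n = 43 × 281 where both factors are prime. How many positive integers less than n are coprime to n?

φ(pq) = (p−1)(q−1) = 42 · 280 = 11760.

11760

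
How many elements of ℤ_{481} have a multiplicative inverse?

Factor 481: 481 = 13 * 37.
φ(13) = 13 − 1 = 12.
φ(37) = 37 − 1 = 36.
Multiply: 12 · 36 = 432.

432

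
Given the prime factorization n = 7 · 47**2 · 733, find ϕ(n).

9495504

φ(11334379) = 11334379 · (1 − 1/7) · (1 − 1/47) · (1 − 1/733)
       = 11334379 · 202032/241157 = 9495504.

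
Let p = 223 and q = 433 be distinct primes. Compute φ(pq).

For distinct primes, φ(pq) = (p−1)(q−1) = 222 × 432 = 95904.

95904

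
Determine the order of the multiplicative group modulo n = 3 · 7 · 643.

7704

φ(3) = 3 − 1 = 2.
φ(7) = 7 − 1 = 6.
φ(643) = 643 − 1 = 642.
Multiply: 2 · 6 · 642 = 7704.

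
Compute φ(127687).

96768

127687 = 7 · 17 · 29 · 37.
φ(7) = 7 − 1 = 6.
φ(17) = 17 − 1 = 16.
φ(29) = 29 − 1 = 28.
φ(37) = 37 − 1 = 36.
Multiply: 6 · 16 · 28 · 36 = 96768.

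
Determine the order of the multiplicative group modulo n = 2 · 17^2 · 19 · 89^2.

φ(86988422) = 86988422 · (1 − 1/2) · (1 − 1/17) · (1 − 1/19) · (1 − 1/89)
       = 86988422 · 25344/57494 = 38345472.

38345472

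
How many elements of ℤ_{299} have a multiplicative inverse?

264

Prime factorization: 299 = 13 * 23.
φ(299) = 299 · (1 − 1/13) · (1 − 1/23)
       = 299 · 264/299 = 264.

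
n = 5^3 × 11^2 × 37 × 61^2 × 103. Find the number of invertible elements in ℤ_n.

φ(5^3) = 5^2·(5−1) = 25·4 = 100.
φ(11^2) = 11^1·(11−1) = 11·10 = 110.
φ(37) = 37 − 1 = 36.
φ(61^2) = 61^1·(61−1) = 61·60 = 3660.
φ(103) = 103 − 1 = 102.
Since φ is multiplicative, φ(214483556375) = 100 · 110 · 36 · 3660 · 102 = 147834720000.

147834720000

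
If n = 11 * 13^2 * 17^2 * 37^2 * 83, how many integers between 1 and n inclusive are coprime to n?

φ(11) = 11 − 1 = 10.
φ(13^2) = 13^2 − 13^1 = 169 − 13 = 156.
φ(17^2) = 17^2 − 17^1 = 289 − 17 = 272.
φ(37^2) = 37^2 − 37^1 = 1369 − 37 = 1332.
φ(83) = 83 − 1 = 82.
Multiply: 10 · 156 · 272 · 1332 · 82 = 46345927680.

46345927680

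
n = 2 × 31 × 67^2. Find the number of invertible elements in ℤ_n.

132660

φ(2) = 2 − 1 = 1.
φ(31) = 31 − 1 = 30.
φ(67^2) = 67^2 − 67^1 = 4489 − 67 = 4422.
Since φ is multiplicative, φ(278318) = 1 · 30 · 4422 = 132660.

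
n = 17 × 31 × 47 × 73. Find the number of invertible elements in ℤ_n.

φ(17) = 17 − 1 = 16.
φ(31) = 31 − 1 = 30.
φ(47) = 47 − 1 = 46.
φ(73) = 73 − 1 = 72.
φ(1808137) = 16 × 30 × 46 × 72 = 1589760.

1589760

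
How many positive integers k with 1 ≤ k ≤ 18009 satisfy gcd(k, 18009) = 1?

18009 = 3^3 · 23 · 29.
φ(18009) = 18009 · (1 − 1/3) · (1 − 1/23) · (1 − 1/29)
       = 18009 · 1232/2001 = 11088.

11088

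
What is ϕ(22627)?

19360

First factor: 22627 = 11^3 * 17.
φ(11^3) = 11^2·(11−1) = 121·10 = 1210.
φ(17) = 17 − 1 = 16.
Multiply: 1210 · 16 = 19360.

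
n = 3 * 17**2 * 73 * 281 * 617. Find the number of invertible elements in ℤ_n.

6755696640

φ(3) = 3 − 1 = 2.
φ(17^2) = 17^1·(17−1) = 17·16 = 272.
φ(73) = 73 − 1 = 72.
φ(281) = 281 − 1 = 280.
φ(617) = 617 − 1 = 616.
Since φ is multiplicative, φ(10973203707) = 2 · 272 · 72 · 280 · 616 = 6755696640.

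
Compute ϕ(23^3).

11638

φ(23^3) = 23^2·(23−1) = 529·22 = 11638.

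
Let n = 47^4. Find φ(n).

4775858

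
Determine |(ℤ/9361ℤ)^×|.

Prime factorization: 9361 = 11 * 23 * 37.
φ(9361) = 9361 · (1 − 1/11) · (1 − 1/23) · (1 − 1/37)
       = 9361 · 7920/9361 = 7920.

7920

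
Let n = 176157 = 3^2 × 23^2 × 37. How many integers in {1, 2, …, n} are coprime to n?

109296

φ(3^2) = 3^2 − 3^1 = 9 − 3 = 6.
φ(23^2) = 23^2 − 23^1 = 529 − 23 = 506.
φ(37) = 37 − 1 = 36.
Multiply: 6 · 506 · 36 = 109296.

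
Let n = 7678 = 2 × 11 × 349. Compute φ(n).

3480

φ(7678) = 7678 · (1 − 1/2) · (1 − 1/11) · (1 − 1/349)
       = 7678 · 3480/7678 = 3480.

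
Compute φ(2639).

2016

Prime factorization: 2639 = 7 * 13 * 29.
φ(2639) = 2639 · (1 − 1/7) · (1 − 1/13) · (1 − 1/29)
       = 2639 · 2016/2639 = 2016.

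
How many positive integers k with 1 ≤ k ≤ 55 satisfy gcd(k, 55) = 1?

40

55 = 5 · 11.
φ(5) = 5 − 1 = 4.
φ(11) = 11 − 1 = 10.
φ(55) = 4 × 10 = 40.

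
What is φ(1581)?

960

Prime factorization: 1581 = 3 · 17 · 31.
φ(3) = 3 − 1 = 2.
φ(17) = 17 − 1 = 16.
φ(31) = 31 − 1 = 30.
Multiply: 2 · 16 · 30 = 960.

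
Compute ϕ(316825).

221760

Factor 316825: 316825 = 5^2 × 19 × 23 × 29.
φ(316825) = 316825 · (1 − 1/5) · (1 − 1/19) · (1 − 1/23) · (1 − 1/29)
       = 316825 · 44352/63365 = 221760.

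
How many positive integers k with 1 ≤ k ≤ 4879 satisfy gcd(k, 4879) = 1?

Prime factorization: 4879 = 7 * 17 * 41.
φ(7) = 7 − 1 = 6.
φ(17) = 17 − 1 = 16.
φ(41) = 41 − 1 = 40.
Multiply: 6 · 16 · 40 = 3840.

3840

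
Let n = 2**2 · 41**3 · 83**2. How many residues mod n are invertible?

915270880

φ(1899187076) = 1899187076 · (1 − 1/2) · (1 − 1/41) · (1 − 1/83)
       = 1899187076 · 3280/6806 = 915270880.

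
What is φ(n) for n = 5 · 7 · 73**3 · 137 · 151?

φ(5) = 5 − 1 = 4.
φ(7) = 7 − 1 = 6.
φ(73^3) = 73^2·(73−1) = 5329·72 = 383688.
φ(137) = 137 − 1 = 136.
φ(151) = 151 − 1 = 150.
Since φ is multiplicative, φ(281665813765) = 4 · 6 · 383688 · 136 · 150 = 187853644800.

187853644800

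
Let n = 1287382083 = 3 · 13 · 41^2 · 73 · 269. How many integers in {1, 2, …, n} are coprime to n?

759490560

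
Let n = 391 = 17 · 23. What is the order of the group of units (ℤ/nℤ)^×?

φ(17) = 17 − 1 = 16.
φ(23) = 23 − 1 = 22.
Since φ is multiplicative, φ(391) = 16 · 22 = 352.

352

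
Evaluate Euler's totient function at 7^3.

294

φ(343) = 343 · (1 − 1/7)
       = 343 · 6/7 = 294.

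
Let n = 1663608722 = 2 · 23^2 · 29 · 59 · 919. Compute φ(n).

754360992

φ(2) = 2 − 1 = 1.
φ(23^2) = 23^1·(23−1) = 23·22 = 506.
φ(29) = 29 − 1 = 28.
φ(59) = 59 − 1 = 58.
φ(919) = 919 − 1 = 918.
φ(1663608722) = 1 × 506 × 28 × 58 × 918 = 754360992.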